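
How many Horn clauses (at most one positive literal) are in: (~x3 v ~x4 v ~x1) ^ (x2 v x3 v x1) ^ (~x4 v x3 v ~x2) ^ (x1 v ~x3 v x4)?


A Horn clause has at most one positive literal.
Clause 1: 0 positive lit(s) -> Horn
Clause 2: 3 positive lit(s) -> not Horn
Clause 3: 1 positive lit(s) -> Horn
Clause 4: 2 positive lit(s) -> not Horn
Total Horn clauses = 2.

2


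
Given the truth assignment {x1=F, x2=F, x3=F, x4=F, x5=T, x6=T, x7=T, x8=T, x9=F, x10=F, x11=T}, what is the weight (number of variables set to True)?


The weight is the number of variables assigned True.
True variables: x5, x6, x7, x8, x11.
Weight = 5.

5


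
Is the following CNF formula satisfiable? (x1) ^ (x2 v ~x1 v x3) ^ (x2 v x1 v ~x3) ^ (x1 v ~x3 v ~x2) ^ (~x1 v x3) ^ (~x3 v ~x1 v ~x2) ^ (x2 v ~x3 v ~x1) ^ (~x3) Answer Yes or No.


Check all 8 possible truth assignments.
Number of satisfying assignments found: 0.
The formula is unsatisfiable.

No


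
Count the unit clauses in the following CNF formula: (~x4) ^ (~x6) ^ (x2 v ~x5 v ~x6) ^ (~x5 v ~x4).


A unit clause contains exactly one literal.
Unit clauses found: (~x4), (~x6).
Count = 2.

2


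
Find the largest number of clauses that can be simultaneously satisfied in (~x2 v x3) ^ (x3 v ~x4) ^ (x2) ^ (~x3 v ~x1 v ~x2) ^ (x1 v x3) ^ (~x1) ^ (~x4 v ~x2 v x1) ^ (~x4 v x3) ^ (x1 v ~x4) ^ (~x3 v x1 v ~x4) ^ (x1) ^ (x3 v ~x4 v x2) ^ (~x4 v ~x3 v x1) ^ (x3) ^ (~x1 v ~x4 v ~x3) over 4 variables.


Enumerate all 16 truth assignments.
For each, count how many of the 15 clauses are satisfied.
The formula is not fully satisfiable, so the maximum is below 15.
Maximum simultaneously satisfiable clauses = 14.

14


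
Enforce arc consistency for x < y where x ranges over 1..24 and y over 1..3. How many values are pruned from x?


For the constraint x < y, x needs a supporting value in y's domain.
x can be at most 2 (one less than y's maximum).
Valid x values from domain: 2 out of 24.
Pruned = 24 - 2 = 22.

22


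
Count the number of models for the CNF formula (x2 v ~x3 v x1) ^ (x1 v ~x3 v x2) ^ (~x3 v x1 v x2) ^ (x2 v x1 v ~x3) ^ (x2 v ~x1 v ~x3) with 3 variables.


Enumerate all 8 truth assignments over 3 variables.
Test each against every clause.
Satisfying assignments found: 6.

6


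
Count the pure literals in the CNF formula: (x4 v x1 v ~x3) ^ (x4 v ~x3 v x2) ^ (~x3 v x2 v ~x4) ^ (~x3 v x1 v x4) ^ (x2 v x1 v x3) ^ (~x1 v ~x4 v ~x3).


A pure literal appears in only one polarity across all clauses.
Pure literals: x2 (positive only).
Count = 1.

1


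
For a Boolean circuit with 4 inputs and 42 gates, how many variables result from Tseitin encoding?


The Tseitin transformation introduces one auxiliary variable per gate.
Total variables = inputs + gates = 4 + 42 = 46.

46


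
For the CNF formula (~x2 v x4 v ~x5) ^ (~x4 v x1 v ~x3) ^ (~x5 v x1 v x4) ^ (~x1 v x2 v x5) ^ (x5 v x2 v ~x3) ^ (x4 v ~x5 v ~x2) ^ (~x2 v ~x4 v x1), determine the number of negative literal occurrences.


Scan each clause for negated literals.
Clause 1: 2 negative; Clause 2: 2 negative; Clause 3: 1 negative; Clause 4: 1 negative; Clause 5: 1 negative; Clause 6: 2 negative; Clause 7: 2 negative.
Total negative literal occurrences = 11.

11


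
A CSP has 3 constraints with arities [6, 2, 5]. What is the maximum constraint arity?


The arities are: 6, 2, 5.
Scan for the maximum value.
Maximum arity = 6.

6


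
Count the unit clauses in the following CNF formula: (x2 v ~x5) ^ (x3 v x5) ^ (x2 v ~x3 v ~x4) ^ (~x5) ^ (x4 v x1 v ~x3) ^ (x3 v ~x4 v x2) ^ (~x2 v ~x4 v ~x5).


A unit clause contains exactly one literal.
Unit clauses found: (~x5).
Count = 1.

1


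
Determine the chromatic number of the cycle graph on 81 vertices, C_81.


An odd cycle cannot be 2-colored: alternating two colors around the cycle returns to the start with a conflict.
Since 81 is odd, three colors are required (and three suffice).
Chromatic number = 3.

3


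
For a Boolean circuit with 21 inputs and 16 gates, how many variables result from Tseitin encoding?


The Tseitin transformation introduces one auxiliary variable per gate.
Total variables = inputs + gates = 21 + 16 = 37.

37


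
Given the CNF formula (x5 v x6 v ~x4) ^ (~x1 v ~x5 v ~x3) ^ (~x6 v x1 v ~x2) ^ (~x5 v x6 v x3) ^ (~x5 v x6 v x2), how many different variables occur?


Identify each distinct variable in the formula.
Variables found: x1, x2, x3, x4, x5, x6.
Total distinct variables = 6.

6


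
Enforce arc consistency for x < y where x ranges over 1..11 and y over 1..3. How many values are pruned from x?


For the constraint x < y, x needs a supporting value in y's domain.
x can be at most 2 (one less than y's maximum).
Valid x values from domain: 2 out of 11.
Pruned = 11 - 2 = 9.

9


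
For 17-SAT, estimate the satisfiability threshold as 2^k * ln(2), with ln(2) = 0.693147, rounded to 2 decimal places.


Using the asymptotic formula: threshold ~ 2^k * ln(2).
2^17 = 131072.
131072 * 0.693147 = 90852.16.

90852.16


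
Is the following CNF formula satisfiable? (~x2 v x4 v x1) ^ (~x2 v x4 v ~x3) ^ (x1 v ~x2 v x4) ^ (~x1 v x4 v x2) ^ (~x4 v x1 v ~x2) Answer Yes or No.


Check all 16 possible truth assignments.
Number of satisfying assignments found: 9.
The formula is satisfiable.

Yes


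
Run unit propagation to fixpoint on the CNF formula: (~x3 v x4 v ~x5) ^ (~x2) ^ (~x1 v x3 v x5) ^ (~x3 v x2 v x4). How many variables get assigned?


Unit propagation repeatedly assigns the literal in any unit clause, then simplifies.
Assignments in order: x2 = F.
No further unit clauses remain.
Total variables assigned = 1.

1


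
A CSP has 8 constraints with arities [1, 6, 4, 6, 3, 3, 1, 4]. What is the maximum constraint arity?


The arities are: 1, 6, 4, 6, 3, 3, 1, 4.
Scan for the maximum value.
Maximum arity = 6.

6


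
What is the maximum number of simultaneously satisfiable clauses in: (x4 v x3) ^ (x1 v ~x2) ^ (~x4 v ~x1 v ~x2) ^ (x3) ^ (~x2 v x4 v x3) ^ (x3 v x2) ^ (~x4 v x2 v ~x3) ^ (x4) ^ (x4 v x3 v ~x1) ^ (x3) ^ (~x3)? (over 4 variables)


Enumerate all 16 truth assignments.
For each, count how many of the 11 clauses are satisfied.
The formula is not fully satisfiable, so the maximum is below 11.
Maximum simultaneously satisfiable clauses = 9.

9


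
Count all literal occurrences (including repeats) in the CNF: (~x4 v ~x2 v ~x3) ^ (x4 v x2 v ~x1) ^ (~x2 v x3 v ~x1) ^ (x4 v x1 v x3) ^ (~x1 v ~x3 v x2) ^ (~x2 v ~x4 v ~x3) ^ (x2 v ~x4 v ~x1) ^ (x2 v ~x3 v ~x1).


Clause lengths: 3, 3, 3, 3, 3, 3, 3, 3.
Sum = 3 + 3 + 3 + 3 + 3 + 3 + 3 + 3 = 24.

24


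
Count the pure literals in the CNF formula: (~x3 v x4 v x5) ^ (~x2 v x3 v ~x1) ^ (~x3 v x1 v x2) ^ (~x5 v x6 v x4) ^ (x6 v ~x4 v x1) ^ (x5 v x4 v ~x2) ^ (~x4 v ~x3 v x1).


A pure literal appears in only one polarity across all clauses.
Pure literals: x6 (positive only).
Count = 1.

1


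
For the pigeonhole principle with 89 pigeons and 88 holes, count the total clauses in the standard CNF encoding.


The PHP encoding has two parts:
1) At-least-one-hole clauses: 89 (one per pigeon, each with 88 literals).
2) At-most-one-pigeon-per-hole clauses: 88 holes * C(89,2) = 88 * 3916 = 344608.
Total clauses = 89 + 344608 = 344697.

344697


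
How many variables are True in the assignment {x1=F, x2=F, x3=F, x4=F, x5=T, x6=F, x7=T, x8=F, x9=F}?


The weight is the number of variables assigned True.
True variables: x5, x7.
Weight = 2.

2


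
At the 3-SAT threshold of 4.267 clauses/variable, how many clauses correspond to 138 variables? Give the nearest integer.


The 3-SAT phase transition occurs at approximately 4.267 clauses per variable.
m = 4.267 * 138 = 588.846.
Rounded to nearest integer: 589.

589


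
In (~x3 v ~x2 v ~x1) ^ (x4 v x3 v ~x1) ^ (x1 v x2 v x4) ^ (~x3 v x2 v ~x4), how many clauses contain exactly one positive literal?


A definite clause has exactly one positive literal.
Clause 1: 0 positive -> not definite
Clause 2: 2 positive -> not definite
Clause 3: 3 positive -> not definite
Clause 4: 1 positive -> definite
Definite clause count = 1.

1


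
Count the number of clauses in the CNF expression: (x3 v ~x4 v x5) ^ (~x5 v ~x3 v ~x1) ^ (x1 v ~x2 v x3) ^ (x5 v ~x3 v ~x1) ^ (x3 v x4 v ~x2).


Each group enclosed in parentheses joined by ^ is one clause.
Counting the conjuncts: 5 clauses.

5


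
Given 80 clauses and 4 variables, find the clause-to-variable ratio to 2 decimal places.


Clause-to-variable ratio = clauses / variables.
80 / 4 = 20.0.

20.0


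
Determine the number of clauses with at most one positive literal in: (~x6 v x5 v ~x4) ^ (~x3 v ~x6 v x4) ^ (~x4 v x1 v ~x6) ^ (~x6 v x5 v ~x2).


A Horn clause has at most one positive literal.
Clause 1: 1 positive lit(s) -> Horn
Clause 2: 1 positive lit(s) -> Horn
Clause 3: 1 positive lit(s) -> Horn
Clause 4: 1 positive lit(s) -> Horn
Total Horn clauses = 4.

4


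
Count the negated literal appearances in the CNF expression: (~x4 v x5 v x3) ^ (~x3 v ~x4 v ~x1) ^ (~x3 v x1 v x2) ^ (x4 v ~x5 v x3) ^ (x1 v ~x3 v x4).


Scan each clause for negated literals.
Clause 1: 1 negative; Clause 2: 3 negative; Clause 3: 1 negative; Clause 4: 1 negative; Clause 5: 1 negative.
Total negative literal occurrences = 7.

7


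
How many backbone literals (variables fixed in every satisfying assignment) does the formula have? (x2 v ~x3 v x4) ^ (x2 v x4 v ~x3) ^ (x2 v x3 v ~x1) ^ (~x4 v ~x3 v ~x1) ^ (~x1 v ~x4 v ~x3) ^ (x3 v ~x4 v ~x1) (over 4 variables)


Find all satisfying assignments: 9 model(s).
Check which variables have the same value in every model.
No variable is fixed across all models.
Backbone size = 0.

0


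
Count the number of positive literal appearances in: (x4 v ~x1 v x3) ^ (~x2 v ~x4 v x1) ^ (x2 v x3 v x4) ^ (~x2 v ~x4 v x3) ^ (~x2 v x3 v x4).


Scan each clause for unnegated literals.
Clause 1: 2 positive; Clause 2: 1 positive; Clause 3: 3 positive; Clause 4: 1 positive; Clause 5: 2 positive.
Total positive literal occurrences = 9.

9


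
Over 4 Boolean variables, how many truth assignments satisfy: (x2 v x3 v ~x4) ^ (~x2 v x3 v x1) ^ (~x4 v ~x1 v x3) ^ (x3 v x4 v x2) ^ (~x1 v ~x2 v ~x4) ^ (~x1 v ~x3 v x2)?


Enumerate all 16 truth assignments over 4 variables.
Test each against every clause.
Satisfying assignments found: 6.

6


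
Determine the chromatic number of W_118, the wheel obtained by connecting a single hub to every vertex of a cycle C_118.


W_118 consists of the cycle C_118 together with a hub vertex adjacent to every cycle vertex.
The cycle C_118 needs 2 colors (even cycle -> 2).
The hub is adjacent to every cycle vertex, so it must receive a new color distinct from all of them.
Chromatic number = 2 + 1 = 3.

3


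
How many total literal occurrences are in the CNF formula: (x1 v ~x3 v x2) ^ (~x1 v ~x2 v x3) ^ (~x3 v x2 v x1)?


Clause lengths: 3, 3, 3.
Sum = 3 + 3 + 3 = 9.

9


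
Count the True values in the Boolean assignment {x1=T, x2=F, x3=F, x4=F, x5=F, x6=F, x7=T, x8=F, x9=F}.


The weight is the number of variables assigned True.
True variables: x1, x7.
Weight = 2.

2


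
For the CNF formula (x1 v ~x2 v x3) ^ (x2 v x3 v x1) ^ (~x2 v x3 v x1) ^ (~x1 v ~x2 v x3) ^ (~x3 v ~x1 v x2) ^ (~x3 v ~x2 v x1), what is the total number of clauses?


Each group enclosed in parentheses joined by ^ is one clause.
Counting the conjuncts: 6 clauses.

6


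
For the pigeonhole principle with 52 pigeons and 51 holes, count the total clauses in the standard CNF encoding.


The PHP encoding has two parts:
1) At-least-one-hole clauses: 52 (one per pigeon, each with 51 literals).
2) At-most-one-pigeon-per-hole clauses: 51 holes * C(52,2) = 51 * 1326 = 67626.
Total clauses = 52 + 67626 = 67678.

67678


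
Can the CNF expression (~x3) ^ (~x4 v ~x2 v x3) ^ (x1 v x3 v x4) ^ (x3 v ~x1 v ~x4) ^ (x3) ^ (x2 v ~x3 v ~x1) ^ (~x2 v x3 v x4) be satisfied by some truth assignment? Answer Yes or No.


Check all 16 possible truth assignments.
Number of satisfying assignments found: 0.
The formula is unsatisfiable.

No


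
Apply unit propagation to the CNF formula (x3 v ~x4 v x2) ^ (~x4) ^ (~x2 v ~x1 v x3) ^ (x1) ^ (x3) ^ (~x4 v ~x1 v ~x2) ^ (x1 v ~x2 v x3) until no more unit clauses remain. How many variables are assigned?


Unit propagation repeatedly assigns the literal in any unit clause, then simplifies.
Assignments in order: x4 = F, x1 = T, x3 = T.
No further unit clauses remain.
Total variables assigned = 3.

3


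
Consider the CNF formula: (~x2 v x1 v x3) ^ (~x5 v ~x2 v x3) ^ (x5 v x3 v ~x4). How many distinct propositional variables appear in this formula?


Identify each distinct variable in the formula.
Variables found: x1, x2, x3, x4, x5.
Total distinct variables = 5.

5


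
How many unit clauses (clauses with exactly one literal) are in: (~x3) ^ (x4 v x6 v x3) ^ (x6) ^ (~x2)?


A unit clause contains exactly one literal.
Unit clauses found: (~x3), (x6), (~x2).
Count = 3.

3


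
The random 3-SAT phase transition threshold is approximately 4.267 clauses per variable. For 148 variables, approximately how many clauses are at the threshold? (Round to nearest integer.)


The 3-SAT phase transition occurs at approximately 4.267 clauses per variable.
m = 4.267 * 148 = 631.516.
Rounded to nearest integer: 632.

632


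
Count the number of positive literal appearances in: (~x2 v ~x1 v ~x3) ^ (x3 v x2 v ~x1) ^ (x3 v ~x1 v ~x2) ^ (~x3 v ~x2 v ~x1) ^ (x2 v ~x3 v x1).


Scan each clause for unnegated literals.
Clause 1: 0 positive; Clause 2: 2 positive; Clause 3: 1 positive; Clause 4: 0 positive; Clause 5: 2 positive.
Total positive literal occurrences = 5.

5


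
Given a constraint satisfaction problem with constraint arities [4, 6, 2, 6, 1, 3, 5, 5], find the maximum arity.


The arities are: 4, 6, 2, 6, 1, 3, 5, 5.
Scan for the maximum value.
Maximum arity = 6.

6


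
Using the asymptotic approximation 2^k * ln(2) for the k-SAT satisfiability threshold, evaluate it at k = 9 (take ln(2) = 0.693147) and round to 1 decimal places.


Using the asymptotic formula: threshold ~ 2^k * ln(2).
2^9 = 512.
512 * 0.693147 = 354.9.

354.9


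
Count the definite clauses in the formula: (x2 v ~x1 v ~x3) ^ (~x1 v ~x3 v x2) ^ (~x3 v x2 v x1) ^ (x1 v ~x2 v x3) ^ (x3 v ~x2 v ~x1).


A definite clause has exactly one positive literal.
Clause 1: 1 positive -> definite
Clause 2: 1 positive -> definite
Clause 3: 2 positive -> not definite
Clause 4: 2 positive -> not definite
Clause 5: 1 positive -> definite
Definite clause count = 3.

3


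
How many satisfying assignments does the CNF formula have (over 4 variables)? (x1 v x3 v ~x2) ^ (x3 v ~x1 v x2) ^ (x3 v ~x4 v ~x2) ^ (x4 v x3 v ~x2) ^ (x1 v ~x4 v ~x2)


Enumerate all 16 truth assignments over 4 variables.
Test each against every clause.
Satisfying assignments found: 9.

9


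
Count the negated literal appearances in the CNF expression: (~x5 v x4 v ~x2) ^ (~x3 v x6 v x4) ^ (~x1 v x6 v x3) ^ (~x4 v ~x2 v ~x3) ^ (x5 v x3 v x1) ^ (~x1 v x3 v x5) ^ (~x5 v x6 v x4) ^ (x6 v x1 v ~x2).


Scan each clause for negated literals.
Clause 1: 2 negative; Clause 2: 1 negative; Clause 3: 1 negative; Clause 4: 3 negative; Clause 5: 0 negative; Clause 6: 1 negative; Clause 7: 1 negative; Clause 8: 1 negative.
Total negative literal occurrences = 10.

10


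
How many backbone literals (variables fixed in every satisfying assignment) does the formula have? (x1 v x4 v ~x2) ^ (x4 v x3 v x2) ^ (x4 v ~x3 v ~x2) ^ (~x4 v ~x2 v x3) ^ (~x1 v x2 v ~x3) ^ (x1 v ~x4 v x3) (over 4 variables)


Find all satisfying assignments: 6 model(s).
Check which variables have the same value in every model.
No variable is fixed across all models.
Backbone size = 0.

0


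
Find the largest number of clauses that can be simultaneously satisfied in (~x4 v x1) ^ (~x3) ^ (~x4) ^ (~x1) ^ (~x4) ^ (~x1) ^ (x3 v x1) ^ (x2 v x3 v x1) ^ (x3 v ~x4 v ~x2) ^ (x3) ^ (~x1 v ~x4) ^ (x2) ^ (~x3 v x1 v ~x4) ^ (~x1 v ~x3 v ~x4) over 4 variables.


Enumerate all 16 truth assignments.
For each, count how many of the 14 clauses are satisfied.
The formula is not fully satisfiable, so the maximum is below 14.
Maximum simultaneously satisfiable clauses = 13.

13


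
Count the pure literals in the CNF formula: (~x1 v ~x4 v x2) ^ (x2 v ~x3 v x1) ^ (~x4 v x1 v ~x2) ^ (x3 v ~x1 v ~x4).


A pure literal appears in only one polarity across all clauses.
Pure literals: x4 (negative only).
Count = 1.

1


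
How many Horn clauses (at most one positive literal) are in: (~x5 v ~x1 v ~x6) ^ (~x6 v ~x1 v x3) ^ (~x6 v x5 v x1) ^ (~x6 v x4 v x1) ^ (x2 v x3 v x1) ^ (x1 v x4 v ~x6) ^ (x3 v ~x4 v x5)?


A Horn clause has at most one positive literal.
Clause 1: 0 positive lit(s) -> Horn
Clause 2: 1 positive lit(s) -> Horn
Clause 3: 2 positive lit(s) -> not Horn
Clause 4: 2 positive lit(s) -> not Horn
Clause 5: 3 positive lit(s) -> not Horn
Clause 6: 2 positive lit(s) -> not Horn
Clause 7: 2 positive lit(s) -> not Horn
Total Horn clauses = 2.

2


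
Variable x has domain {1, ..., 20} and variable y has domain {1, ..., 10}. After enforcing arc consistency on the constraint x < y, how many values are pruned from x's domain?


For the constraint x < y, x needs a supporting value in y's domain.
x can be at most 9 (one less than y's maximum).
Valid x values from domain: 9 out of 20.
Pruned = 20 - 9 = 11.

11


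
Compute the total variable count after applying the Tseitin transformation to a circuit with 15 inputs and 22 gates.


The Tseitin transformation introduces one auxiliary variable per gate.
Total variables = inputs + gates = 15 + 22 = 37.

37


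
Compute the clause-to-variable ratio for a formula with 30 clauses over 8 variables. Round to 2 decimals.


Clause-to-variable ratio = clauses / variables.
30 / 8 = 3.75.

3.75


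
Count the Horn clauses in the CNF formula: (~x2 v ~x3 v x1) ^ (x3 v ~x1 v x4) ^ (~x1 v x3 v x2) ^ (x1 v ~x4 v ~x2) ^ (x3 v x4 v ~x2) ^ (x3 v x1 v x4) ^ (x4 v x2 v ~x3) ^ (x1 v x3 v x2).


A Horn clause has at most one positive literal.
Clause 1: 1 positive lit(s) -> Horn
Clause 2: 2 positive lit(s) -> not Horn
Clause 3: 2 positive lit(s) -> not Horn
Clause 4: 1 positive lit(s) -> Horn
Clause 5: 2 positive lit(s) -> not Horn
Clause 6: 3 positive lit(s) -> not Horn
Clause 7: 2 positive lit(s) -> not Horn
Clause 8: 3 positive lit(s) -> not Horn
Total Horn clauses = 2.

2


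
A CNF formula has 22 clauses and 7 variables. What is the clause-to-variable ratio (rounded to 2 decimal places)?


Clause-to-variable ratio = clauses / variables.
22 / 7 = 3.14.

3.14


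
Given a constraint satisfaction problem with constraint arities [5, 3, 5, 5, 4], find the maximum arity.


The arities are: 5, 3, 5, 5, 4.
Scan for the maximum value.
Maximum arity = 5.

5


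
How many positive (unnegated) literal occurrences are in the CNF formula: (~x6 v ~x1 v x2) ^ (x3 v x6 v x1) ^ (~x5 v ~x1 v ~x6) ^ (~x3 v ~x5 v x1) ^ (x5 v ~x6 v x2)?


Scan each clause for unnegated literals.
Clause 1: 1 positive; Clause 2: 3 positive; Clause 3: 0 positive; Clause 4: 1 positive; Clause 5: 2 positive.
Total positive literal occurrences = 7.

7


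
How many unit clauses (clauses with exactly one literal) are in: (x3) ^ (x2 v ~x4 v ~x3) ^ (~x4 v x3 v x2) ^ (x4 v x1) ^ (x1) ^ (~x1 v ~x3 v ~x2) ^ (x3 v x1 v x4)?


A unit clause contains exactly one literal.
Unit clauses found: (x3), (x1).
Count = 2.

2


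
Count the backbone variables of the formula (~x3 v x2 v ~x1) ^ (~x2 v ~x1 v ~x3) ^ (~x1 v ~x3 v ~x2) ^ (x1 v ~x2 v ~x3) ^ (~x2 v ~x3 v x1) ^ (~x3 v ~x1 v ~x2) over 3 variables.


Find all satisfying assignments: 5 model(s).
Check which variables have the same value in every model.
No variable is fixed across all models.
Backbone size = 0.

0


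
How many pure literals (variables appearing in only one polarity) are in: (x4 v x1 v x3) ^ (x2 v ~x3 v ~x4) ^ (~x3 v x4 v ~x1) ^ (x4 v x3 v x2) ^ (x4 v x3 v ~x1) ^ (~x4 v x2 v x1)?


A pure literal appears in only one polarity across all clauses.
Pure literals: x2 (positive only).
Count = 1.

1


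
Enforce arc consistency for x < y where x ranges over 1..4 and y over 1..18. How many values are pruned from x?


For the constraint x < y, x needs a supporting value in y's domain.
x can be at most 17 (one less than y's maximum).
Valid x values from domain: 4 out of 4.
Pruned = 4 - 4 = 0.

0


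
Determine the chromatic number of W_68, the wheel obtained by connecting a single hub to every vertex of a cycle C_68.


W_68 consists of the cycle C_68 together with a hub vertex adjacent to every cycle vertex.
The cycle C_68 needs 2 colors (even cycle -> 2).
The hub is adjacent to every cycle vertex, so it must receive a new color distinct from all of them.
Chromatic number = 2 + 1 = 3.

3


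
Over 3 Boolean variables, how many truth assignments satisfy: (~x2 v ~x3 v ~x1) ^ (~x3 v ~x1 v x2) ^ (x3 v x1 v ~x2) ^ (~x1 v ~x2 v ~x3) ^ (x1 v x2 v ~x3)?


Enumerate all 8 truth assignments over 3 variables.
Test each against every clause.
Satisfying assignments found: 4.

4


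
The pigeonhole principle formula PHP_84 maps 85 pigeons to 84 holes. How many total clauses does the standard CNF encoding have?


The PHP encoding has two parts:
1) At-least-one-hole clauses: 85 (one per pigeon, each with 84 literals).
2) At-most-one-pigeon-per-hole clauses: 84 holes * C(85,2) = 84 * 3570 = 299880.
Total clauses = 85 + 299880 = 299965.

299965


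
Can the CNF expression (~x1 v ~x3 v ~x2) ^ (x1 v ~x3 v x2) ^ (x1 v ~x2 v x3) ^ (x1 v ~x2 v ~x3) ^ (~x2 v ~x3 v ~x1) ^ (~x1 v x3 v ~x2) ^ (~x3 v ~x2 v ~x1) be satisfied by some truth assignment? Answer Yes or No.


Check all 8 possible truth assignments.
Number of satisfying assignments found: 3.
The formula is satisfiable.

Yes


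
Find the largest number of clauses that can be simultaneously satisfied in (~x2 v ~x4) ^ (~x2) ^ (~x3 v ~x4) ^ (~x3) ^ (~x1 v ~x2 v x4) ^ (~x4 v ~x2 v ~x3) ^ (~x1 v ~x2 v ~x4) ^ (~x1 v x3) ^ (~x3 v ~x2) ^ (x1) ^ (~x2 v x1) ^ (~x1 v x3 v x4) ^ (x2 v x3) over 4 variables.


Enumerate all 16 truth assignments.
For each, count how many of the 13 clauses are satisfied.
The formula is not fully satisfiable, so the maximum is below 13.
Maximum simultaneously satisfiable clauses = 12.

12


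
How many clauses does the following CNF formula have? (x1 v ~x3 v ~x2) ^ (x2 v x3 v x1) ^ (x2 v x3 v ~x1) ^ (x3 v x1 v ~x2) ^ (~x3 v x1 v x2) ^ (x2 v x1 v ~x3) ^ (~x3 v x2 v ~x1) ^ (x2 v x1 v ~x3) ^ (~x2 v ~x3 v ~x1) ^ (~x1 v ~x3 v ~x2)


Each group enclosed in parentheses joined by ^ is one clause.
Counting the conjuncts: 10 clauses.

10


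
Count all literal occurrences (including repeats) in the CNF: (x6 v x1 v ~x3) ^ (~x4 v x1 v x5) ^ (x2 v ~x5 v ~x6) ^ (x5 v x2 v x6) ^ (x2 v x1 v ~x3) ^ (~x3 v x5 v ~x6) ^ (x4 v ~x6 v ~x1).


Clause lengths: 3, 3, 3, 3, 3, 3, 3.
Sum = 3 + 3 + 3 + 3 + 3 + 3 + 3 = 21.

21


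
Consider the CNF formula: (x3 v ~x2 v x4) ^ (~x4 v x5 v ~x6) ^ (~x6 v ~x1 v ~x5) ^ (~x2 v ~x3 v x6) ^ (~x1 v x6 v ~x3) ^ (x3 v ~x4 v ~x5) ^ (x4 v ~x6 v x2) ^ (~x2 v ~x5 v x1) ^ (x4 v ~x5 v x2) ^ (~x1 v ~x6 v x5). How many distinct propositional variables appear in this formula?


Identify each distinct variable in the formula.
Variables found: x1, x2, x3, x4, x5, x6.
Total distinct variables = 6.

6


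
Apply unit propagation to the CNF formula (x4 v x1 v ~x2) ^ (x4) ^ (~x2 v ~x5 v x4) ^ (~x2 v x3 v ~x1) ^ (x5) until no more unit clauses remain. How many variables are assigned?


Unit propagation repeatedly assigns the literal in any unit clause, then simplifies.
Assignments in order: x4 = T, x5 = T.
No further unit clauses remain.
Total variables assigned = 2.

2


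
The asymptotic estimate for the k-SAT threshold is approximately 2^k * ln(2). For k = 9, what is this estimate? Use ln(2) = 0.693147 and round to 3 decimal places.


Using the asymptotic formula: threshold ~ 2^k * ln(2).
2^9 = 512.
512 * 0.693147 = 354.891.

354.891


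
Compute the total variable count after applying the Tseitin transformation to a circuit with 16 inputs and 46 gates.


The Tseitin transformation introduces one auxiliary variable per gate.
Total variables = inputs + gates = 16 + 46 = 62.

62


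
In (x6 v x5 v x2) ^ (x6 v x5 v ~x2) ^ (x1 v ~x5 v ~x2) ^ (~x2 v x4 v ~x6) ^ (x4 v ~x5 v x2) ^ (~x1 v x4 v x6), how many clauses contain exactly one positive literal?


A definite clause has exactly one positive literal.
Clause 1: 3 positive -> not definite
Clause 2: 2 positive -> not definite
Clause 3: 1 positive -> definite
Clause 4: 1 positive -> definite
Clause 5: 2 positive -> not definite
Clause 6: 2 positive -> not definite
Definite clause count = 2.

2


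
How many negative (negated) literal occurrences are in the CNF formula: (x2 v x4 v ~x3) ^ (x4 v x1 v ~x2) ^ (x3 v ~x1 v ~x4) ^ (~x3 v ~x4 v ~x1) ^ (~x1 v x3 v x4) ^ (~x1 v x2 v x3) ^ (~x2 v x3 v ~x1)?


Scan each clause for negated literals.
Clause 1: 1 negative; Clause 2: 1 negative; Clause 3: 2 negative; Clause 4: 3 negative; Clause 5: 1 negative; Clause 6: 1 negative; Clause 7: 2 negative.
Total negative literal occurrences = 11.

11


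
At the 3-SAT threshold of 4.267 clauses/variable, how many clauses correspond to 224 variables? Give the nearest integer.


The 3-SAT phase transition occurs at approximately 4.267 clauses per variable.
m = 4.267 * 224 = 955.808.
Rounded to nearest integer: 956.

956


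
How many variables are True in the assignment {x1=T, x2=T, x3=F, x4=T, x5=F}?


The weight is the number of variables assigned True.
True variables: x1, x2, x4.
Weight = 3.

3


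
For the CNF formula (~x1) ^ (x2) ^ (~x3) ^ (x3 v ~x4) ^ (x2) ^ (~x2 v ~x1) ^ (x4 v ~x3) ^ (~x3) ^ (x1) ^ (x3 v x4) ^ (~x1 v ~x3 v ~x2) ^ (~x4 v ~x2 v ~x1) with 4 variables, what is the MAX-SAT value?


Enumerate all 16 truth assignments.
For each, count how many of the 12 clauses are satisfied.
The formula is not fully satisfiable, so the maximum is below 12.
Maximum simultaneously satisfiable clauses = 10.

10


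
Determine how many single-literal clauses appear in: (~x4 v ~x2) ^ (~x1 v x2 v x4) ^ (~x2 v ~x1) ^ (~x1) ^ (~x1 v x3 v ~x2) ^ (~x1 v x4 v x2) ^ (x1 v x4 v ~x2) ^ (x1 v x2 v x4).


A unit clause contains exactly one literal.
Unit clauses found: (~x1).
Count = 1.

1


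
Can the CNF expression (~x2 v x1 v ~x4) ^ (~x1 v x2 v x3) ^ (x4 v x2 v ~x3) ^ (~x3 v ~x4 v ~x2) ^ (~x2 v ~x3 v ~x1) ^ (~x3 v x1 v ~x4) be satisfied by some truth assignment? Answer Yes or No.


Check all 16 possible truth assignments.
Number of satisfying assignments found: 7.
The formula is satisfiable.

Yes


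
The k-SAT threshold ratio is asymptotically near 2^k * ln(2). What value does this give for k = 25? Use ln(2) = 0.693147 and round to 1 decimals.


Using the asymptotic formula: threshold ~ 2^k * ln(2).
2^25 = 33554432.
33554432 * 0.693147 = 23258153.9.

23258153.9


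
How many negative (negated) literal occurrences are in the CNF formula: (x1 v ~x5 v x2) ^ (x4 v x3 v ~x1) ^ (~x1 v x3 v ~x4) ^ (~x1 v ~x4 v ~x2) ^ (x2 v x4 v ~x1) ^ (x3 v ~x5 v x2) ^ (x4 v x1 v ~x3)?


Scan each clause for negated literals.
Clause 1: 1 negative; Clause 2: 1 negative; Clause 3: 2 negative; Clause 4: 3 negative; Clause 5: 1 negative; Clause 6: 1 negative; Clause 7: 1 negative.
Total negative literal occurrences = 10.

10


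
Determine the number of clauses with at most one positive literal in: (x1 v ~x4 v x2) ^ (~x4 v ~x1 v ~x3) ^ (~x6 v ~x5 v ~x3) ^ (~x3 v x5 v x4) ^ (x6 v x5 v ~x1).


A Horn clause has at most one positive literal.
Clause 1: 2 positive lit(s) -> not Horn
Clause 2: 0 positive lit(s) -> Horn
Clause 3: 0 positive lit(s) -> Horn
Clause 4: 2 positive lit(s) -> not Horn
Clause 5: 2 positive lit(s) -> not Horn
Total Horn clauses = 2.

2


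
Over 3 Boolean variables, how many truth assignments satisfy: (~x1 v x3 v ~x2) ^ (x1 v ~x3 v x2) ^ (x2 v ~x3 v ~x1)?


Enumerate all 8 truth assignments over 3 variables.
Test each against every clause.
Satisfying assignments found: 5.

5


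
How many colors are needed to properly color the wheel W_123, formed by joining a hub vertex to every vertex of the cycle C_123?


W_123 consists of the cycle C_123 together with a hub vertex adjacent to every cycle vertex.
The cycle C_123 needs 3 colors (odd cycle -> 3).
The hub is adjacent to every cycle vertex, so it must receive a new color distinct from all of them.
Chromatic number = 3 + 1 = 4.

4


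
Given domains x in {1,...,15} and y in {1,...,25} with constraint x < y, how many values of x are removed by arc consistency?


For the constraint x < y, x needs a supporting value in y's domain.
x can be at most 24 (one less than y's maximum).
Valid x values from domain: 15 out of 15.
Pruned = 15 - 15 = 0.

0


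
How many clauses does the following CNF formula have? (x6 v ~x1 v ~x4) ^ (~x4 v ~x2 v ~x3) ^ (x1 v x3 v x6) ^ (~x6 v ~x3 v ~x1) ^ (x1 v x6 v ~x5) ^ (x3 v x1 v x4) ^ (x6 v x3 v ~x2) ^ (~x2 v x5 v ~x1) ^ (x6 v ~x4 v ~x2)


Each group enclosed in parentheses joined by ^ is one clause.
Counting the conjuncts: 9 clauses.

9


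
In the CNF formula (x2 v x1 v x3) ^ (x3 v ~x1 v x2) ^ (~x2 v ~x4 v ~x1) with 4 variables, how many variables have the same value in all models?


Find all satisfying assignments: 10 model(s).
Check which variables have the same value in every model.
No variable is fixed across all models.
Backbone size = 0.

0


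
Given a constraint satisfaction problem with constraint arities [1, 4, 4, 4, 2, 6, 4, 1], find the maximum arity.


The arities are: 1, 4, 4, 4, 2, 6, 4, 1.
Scan for the maximum value.
Maximum arity = 6.

6


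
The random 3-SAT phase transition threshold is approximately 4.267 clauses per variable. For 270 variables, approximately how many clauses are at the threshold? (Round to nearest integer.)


The 3-SAT phase transition occurs at approximately 4.267 clauses per variable.
m = 4.267 * 270 = 1152.09.
Rounded to nearest integer: 1152.

1152


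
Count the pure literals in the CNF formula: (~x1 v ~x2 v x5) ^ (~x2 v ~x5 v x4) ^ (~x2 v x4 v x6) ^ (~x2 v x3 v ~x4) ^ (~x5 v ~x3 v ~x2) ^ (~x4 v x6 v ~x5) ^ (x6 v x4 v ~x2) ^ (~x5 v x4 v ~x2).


A pure literal appears in only one polarity across all clauses.
Pure literals: x1 (negative only), x2 (negative only), x6 (positive only).
Count = 3.

3


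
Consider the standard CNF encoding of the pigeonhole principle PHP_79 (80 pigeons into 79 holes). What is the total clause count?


The PHP encoding has two parts:
1) At-least-one-hole clauses: 80 (one per pigeon, each with 79 literals).
2) At-most-one-pigeon-per-hole clauses: 79 holes * C(80,2) = 79 * 3160 = 249640.
Total clauses = 80 + 249640 = 249720.

249720


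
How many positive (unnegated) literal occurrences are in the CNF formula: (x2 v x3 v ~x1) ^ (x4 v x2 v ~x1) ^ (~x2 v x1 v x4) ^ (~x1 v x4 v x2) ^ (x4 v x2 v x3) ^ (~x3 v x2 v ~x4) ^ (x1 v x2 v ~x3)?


Scan each clause for unnegated literals.
Clause 1: 2 positive; Clause 2: 2 positive; Clause 3: 2 positive; Clause 4: 2 positive; Clause 5: 3 positive; Clause 6: 1 positive; Clause 7: 2 positive.
Total positive literal occurrences = 14.

14


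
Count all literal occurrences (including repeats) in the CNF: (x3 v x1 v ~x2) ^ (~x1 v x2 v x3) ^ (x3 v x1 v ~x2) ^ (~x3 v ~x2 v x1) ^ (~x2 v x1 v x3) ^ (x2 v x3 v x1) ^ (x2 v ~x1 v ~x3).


Clause lengths: 3, 3, 3, 3, 3, 3, 3.
Sum = 3 + 3 + 3 + 3 + 3 + 3 + 3 = 21.

21


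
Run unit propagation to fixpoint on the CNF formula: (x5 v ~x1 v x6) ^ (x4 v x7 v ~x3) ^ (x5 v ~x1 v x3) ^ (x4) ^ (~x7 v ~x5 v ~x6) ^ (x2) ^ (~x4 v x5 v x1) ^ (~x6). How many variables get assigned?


Unit propagation repeatedly assigns the literal in any unit clause, then simplifies.
Assignments in order: x4 = T, x2 = T, x6 = F.
No further unit clauses remain.
Total variables assigned = 3.

3


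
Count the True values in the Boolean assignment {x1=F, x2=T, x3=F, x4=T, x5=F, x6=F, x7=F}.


The weight is the number of variables assigned True.
True variables: x2, x4.
Weight = 2.

2


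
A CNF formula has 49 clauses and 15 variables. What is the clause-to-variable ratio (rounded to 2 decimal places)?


Clause-to-variable ratio = clauses / variables.
49 / 15 = 3.27.

3.27


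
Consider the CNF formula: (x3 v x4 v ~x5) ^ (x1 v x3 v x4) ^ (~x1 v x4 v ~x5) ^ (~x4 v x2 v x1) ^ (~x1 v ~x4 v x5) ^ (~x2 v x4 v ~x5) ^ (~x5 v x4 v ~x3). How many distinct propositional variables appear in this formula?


Identify each distinct variable in the formula.
Variables found: x1, x2, x3, x4, x5.
Total distinct variables = 5.

5


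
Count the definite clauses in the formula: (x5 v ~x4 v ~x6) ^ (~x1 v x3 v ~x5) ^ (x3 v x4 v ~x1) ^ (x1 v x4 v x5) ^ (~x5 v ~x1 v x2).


A definite clause has exactly one positive literal.
Clause 1: 1 positive -> definite
Clause 2: 1 positive -> definite
Clause 3: 2 positive -> not definite
Clause 4: 3 positive -> not definite
Clause 5: 1 positive -> definite
Definite clause count = 3.

3


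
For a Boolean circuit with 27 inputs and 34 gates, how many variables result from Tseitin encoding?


The Tseitin transformation introduces one auxiliary variable per gate.
Total variables = inputs + gates = 27 + 34 = 61.

61


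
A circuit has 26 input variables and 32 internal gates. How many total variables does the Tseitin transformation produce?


The Tseitin transformation introduces one auxiliary variable per gate.
Total variables = inputs + gates = 26 + 32 = 58.

58


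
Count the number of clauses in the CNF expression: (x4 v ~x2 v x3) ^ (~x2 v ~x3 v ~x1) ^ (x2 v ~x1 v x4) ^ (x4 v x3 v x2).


Each group enclosed in parentheses joined by ^ is one clause.
Counting the conjuncts: 4 clauses.

4


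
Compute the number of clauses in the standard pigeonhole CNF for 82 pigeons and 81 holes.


The PHP encoding has two parts:
1) At-least-one-hole clauses: 82 (one per pigeon, each with 81 literals).
2) At-most-one-pigeon-per-hole clauses: 81 holes * C(82,2) = 81 * 3321 = 269001.
Total clauses = 82 + 269001 = 269083.

269083


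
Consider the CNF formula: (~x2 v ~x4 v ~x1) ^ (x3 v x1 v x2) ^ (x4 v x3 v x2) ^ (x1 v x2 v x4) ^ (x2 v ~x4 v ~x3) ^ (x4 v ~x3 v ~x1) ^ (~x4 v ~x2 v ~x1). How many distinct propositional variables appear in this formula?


Identify each distinct variable in the formula.
Variables found: x1, x2, x3, x4.
Total distinct variables = 4.

4


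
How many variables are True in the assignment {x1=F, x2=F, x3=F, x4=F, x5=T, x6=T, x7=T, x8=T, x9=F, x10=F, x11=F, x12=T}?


The weight is the number of variables assigned True.
True variables: x5, x6, x7, x8, x12.
Weight = 5.

5


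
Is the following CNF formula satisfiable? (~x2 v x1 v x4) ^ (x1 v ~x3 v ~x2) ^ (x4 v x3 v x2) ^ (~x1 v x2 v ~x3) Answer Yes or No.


Check all 16 possible truth assignments.
Number of satisfying assignments found: 9.
The formula is satisfiable.

Yes


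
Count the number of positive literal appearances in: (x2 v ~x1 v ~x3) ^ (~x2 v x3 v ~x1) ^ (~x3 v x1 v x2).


Scan each clause for unnegated literals.
Clause 1: 1 positive; Clause 2: 1 positive; Clause 3: 2 positive.
Total positive literal occurrences = 4.

4


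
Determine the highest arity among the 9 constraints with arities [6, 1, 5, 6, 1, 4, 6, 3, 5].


The arities are: 6, 1, 5, 6, 1, 4, 6, 3, 5.
Scan for the maximum value.
Maximum arity = 6.

6


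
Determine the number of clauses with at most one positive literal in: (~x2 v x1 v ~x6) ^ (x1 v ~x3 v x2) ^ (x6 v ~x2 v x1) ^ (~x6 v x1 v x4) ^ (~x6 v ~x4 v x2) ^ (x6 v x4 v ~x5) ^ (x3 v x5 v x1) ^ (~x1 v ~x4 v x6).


A Horn clause has at most one positive literal.
Clause 1: 1 positive lit(s) -> Horn
Clause 2: 2 positive lit(s) -> not Horn
Clause 3: 2 positive lit(s) -> not Horn
Clause 4: 2 positive lit(s) -> not Horn
Clause 5: 1 positive lit(s) -> Horn
Clause 6: 2 positive lit(s) -> not Horn
Clause 7: 3 positive lit(s) -> not Horn
Clause 8: 1 positive lit(s) -> Horn
Total Horn clauses = 3.

3


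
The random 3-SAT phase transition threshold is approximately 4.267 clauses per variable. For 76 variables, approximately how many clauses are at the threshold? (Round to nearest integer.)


The 3-SAT phase transition occurs at approximately 4.267 clauses per variable.
m = 4.267 * 76 = 324.292.
Rounded to nearest integer: 324.

324


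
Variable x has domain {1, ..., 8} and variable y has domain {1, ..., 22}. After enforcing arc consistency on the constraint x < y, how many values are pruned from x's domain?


For the constraint x < y, x needs a supporting value in y's domain.
x can be at most 21 (one less than y's maximum).
Valid x values from domain: 8 out of 8.
Pruned = 8 - 8 = 0.

0


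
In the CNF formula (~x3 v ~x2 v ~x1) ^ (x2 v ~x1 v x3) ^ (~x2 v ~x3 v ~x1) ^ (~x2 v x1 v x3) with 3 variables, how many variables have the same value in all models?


Find all satisfying assignments: 5 model(s).
Check which variables have the same value in every model.
No variable is fixed across all models.
Backbone size = 0.

0


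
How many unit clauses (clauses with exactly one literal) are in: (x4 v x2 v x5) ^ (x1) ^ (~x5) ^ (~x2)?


A unit clause contains exactly one literal.
Unit clauses found: (x1), (~x5), (~x2).
Count = 3.

3


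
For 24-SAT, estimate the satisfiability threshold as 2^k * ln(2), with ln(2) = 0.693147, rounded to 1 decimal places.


Using the asymptotic formula: threshold ~ 2^k * ln(2).
2^24 = 16777216.
16777216 * 0.693147 = 11629076.9.

11629076.9


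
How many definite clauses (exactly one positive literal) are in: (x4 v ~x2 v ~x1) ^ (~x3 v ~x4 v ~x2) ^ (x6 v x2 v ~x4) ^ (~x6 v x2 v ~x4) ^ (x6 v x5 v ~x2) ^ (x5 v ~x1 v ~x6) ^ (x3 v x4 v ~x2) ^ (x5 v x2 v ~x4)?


A definite clause has exactly one positive literal.
Clause 1: 1 positive -> definite
Clause 2: 0 positive -> not definite
Clause 3: 2 positive -> not definite
Clause 4: 1 positive -> definite
Clause 5: 2 positive -> not definite
Clause 6: 1 positive -> definite
Clause 7: 2 positive -> not definite
Clause 8: 2 positive -> not definite
Definite clause count = 3.

3


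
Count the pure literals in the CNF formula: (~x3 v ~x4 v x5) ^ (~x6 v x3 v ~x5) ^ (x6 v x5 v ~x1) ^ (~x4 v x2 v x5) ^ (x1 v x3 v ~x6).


A pure literal appears in only one polarity across all clauses.
Pure literals: x2 (positive only), x4 (negative only).
Count = 2.

2


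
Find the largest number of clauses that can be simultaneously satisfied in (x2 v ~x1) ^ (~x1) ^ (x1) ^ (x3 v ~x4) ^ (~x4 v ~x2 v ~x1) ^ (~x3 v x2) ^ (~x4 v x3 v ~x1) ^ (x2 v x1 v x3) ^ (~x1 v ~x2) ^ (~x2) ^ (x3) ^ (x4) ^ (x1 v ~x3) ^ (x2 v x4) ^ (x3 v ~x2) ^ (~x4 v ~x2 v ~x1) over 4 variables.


Enumerate all 16 truth assignments.
For each, count how many of the 16 clauses are satisfied.
The formula is not fully satisfiable, so the maximum is below 16.
Maximum simultaneously satisfiable clauses = 13.

13


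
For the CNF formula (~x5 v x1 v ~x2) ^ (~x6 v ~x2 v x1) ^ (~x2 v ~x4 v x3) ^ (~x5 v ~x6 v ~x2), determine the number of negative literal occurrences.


Scan each clause for negated literals.
Clause 1: 2 negative; Clause 2: 2 negative; Clause 3: 2 negative; Clause 4: 3 negative.
Total negative literal occurrences = 9.

9


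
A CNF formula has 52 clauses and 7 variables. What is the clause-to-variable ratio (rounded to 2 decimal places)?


Clause-to-variable ratio = clauses / variables.
52 / 7 = 7.43.

7.43


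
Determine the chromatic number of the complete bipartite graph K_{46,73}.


K_{46,73} is bipartite by definition: the two parts are independent sets, with every edge crossing between them.
Color all vertices in one part with color 1 and all vertices in the other part with color 2.
Since the graph has at least one edge, one color does not suffice.
Chromatic number = 2.

2


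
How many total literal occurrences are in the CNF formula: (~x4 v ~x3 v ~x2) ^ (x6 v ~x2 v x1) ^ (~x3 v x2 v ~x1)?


Clause lengths: 3, 3, 3.
Sum = 3 + 3 + 3 = 9.

9
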